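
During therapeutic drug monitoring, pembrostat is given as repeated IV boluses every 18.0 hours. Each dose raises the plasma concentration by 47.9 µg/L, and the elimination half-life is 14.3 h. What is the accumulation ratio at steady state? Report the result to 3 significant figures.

1.72

k = ln 2 / 14.3 = 0.04847 h⁻¹
Fraction remaining after one interval: e^(−kτ) = e^(−0.04847 × 18.0) = 0.4179
R = 1 / (1 − 0.4179) = 1 / 0.5821 ≈ 1.72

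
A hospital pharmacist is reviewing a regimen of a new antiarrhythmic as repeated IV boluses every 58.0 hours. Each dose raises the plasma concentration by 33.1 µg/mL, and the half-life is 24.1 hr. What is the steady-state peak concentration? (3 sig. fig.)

k = ln 2 / 24.1 = 0.02876 hr⁻¹
Fraction remaining after one interval: e^(−kτ) = e^(−0.02876 × 58.0) = 0.1886
R = 1 / (1 − 0.1886) = 1.232
Css,max = 33.1 × 1.232 ≈ 40.8 µg/mL

40.8 µg/mL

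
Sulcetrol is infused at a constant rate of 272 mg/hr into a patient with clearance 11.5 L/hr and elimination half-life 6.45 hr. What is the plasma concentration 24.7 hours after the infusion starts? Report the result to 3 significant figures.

22.0 µg/mL

Css = rate / CL = 272 / 11.5 = 23.65 µg/mL
k = ln 2 / 6.45 = 0.1075 hr⁻¹
C(t) = Css (1 − e^(−kt)) = 23.65 × (1 − e^(−2.654)) = 23.65 × 0.9297 ≈ 22.0 µg/mL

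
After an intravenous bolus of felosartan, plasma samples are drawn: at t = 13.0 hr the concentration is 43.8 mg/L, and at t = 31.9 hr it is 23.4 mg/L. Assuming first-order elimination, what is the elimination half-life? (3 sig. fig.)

k = ln(C₁/C₂) / (t₂ − t₁) = ln(43.8/23.4) / (31.9 − 13.0)
  = 0.6269 / 18.90 = 0.03317 hr⁻¹
t½ = ln 2 / k = ln 2 / 0.03317 ≈ 20.9 hours

20.9 hours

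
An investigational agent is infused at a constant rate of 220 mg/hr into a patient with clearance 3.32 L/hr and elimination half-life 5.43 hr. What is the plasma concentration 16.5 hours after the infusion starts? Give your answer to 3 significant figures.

58.2 mg/L

Css = rate / CL = 220 / 3.32 = 66.27 mg/L
k = ln 2 / 5.43 = 0.1277 hr⁻¹
C(t) = Css (1 − e^(−kt)) = 66.27 × (1 − e^(−2.106)) = 66.27 × 0.8783 ≈ 58.2 mg/L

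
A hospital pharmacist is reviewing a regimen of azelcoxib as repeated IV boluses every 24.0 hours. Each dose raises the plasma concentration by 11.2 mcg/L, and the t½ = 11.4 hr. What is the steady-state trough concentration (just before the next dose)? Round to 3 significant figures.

k = ln 2 / 11.4 = 0.06080 hr⁻¹
Fraction remaining after one interval: e^(−kτ) = e^(−0.06080 × 24.0) = 0.2324
R = 1 / (1 − 0.2324) = 1.303
Css,max = 11.2 × 1.303 = 14.59 mcg/L
Css,min = Css,max × e^(−kτ) = 14.59 × 0.2324 ≈ 3.39 mcg/L

3.39 mcg/L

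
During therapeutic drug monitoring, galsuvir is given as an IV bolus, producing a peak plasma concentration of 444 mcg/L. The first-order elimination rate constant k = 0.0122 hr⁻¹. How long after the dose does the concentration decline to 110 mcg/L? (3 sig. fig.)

C(t) = C₀ e^(−kt)  ⇒  t = ln(C₀/C) / k
t = ln(444/110) / 0.01220 = 1.395 / 0.01220 ≈ 114 hours

114 hours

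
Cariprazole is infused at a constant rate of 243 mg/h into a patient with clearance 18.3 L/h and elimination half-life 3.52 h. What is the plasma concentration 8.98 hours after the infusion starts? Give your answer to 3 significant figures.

11.0 µg/mL

Css = rate / CL = 243 / 18.3 = 13.28 µg/mL
k = ln 2 / 3.52 = 0.1969 h⁻¹
C(t) = Css (1 − e^(−kt)) = 13.28 × (1 − e^(−1.768)) = 13.28 × 0.8294 ≈ 11.0 µg/mL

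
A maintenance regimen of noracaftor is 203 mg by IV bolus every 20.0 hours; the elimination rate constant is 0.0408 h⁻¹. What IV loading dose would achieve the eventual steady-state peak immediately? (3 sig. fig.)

Accumulation ratio R = 1 / (1 − e^(−kτ)) = 1 / (1 − e^(−0.04080×20.0)) = 1 / (1 − 0.4422) = 1.793
Loading dose = maintenance dose × R = 203 × 1.793 ≈ 364 mg

364 mg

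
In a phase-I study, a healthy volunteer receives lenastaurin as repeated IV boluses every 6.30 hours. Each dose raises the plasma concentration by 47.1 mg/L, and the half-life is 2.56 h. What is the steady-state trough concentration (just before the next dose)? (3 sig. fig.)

k = ln 2 / 2.56 = 0.2708 h⁻¹
Fraction remaining after one interval: e^(−kτ) = e^(−0.2708 × 6.30) = 0.1816
R = 1 / (1 − 0.1816) = 1.222
Css,max = 47.1 × 1.222 = 57.55 mg/L
Css,min = Css,max × e^(−kτ) = 57.55 × 0.1816 ≈ 10.5 mg/L

10.5 mg/L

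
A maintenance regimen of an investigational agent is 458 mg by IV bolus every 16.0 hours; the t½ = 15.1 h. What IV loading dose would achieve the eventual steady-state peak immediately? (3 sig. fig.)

k = ln 2 / 15.1 = 0.04590 h⁻¹
Accumulation ratio R = 1 / (1 − e^(−kτ)) = 1 / (1 − e^(−0.04590×16.0)) = 1 / (1 − 0.4798) = 1.922
Loading dose = maintenance dose × R = 458 × 1.922 ≈ 880 mg

880 mg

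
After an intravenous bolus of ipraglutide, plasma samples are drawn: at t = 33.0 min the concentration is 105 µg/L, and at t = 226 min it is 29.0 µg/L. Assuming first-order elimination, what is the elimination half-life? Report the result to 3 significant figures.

104 minutes

k = ln(C₁/C₂) / (t₂ − t₁) = ln(105/29.0) / (226 − 33.0)
  = 1.287 / 193.0 = 0.006667 min⁻¹
t½ = ln 2 / k = ln 2 / 0.006667 ≈ 104 minutes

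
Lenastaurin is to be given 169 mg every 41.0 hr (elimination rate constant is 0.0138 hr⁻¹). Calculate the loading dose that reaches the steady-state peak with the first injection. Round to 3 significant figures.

Accumulation ratio R = 1 / (1 − e^(−kτ)) = 1 / (1 − e^(−0.01380×41.0)) = 1 / (1 − 0.5679) = 2.314
Loading dose = maintenance dose × R = 169 × 2.314 ≈ 391 mg

391 mg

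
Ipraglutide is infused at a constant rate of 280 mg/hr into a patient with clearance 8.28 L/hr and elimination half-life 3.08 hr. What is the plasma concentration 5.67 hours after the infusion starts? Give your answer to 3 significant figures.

Css = rate / CL = 280 / 8.28 = 33.82 µg/mL
k = ln 2 / 3.08 = 0.2250 hr⁻¹
C(t) = Css (1 − e^(−kt)) = 33.82 × (1 − e^(−1.276)) = 33.82 × 0.7209 ≈ 24.4 µg/mL

24.4 µg/mL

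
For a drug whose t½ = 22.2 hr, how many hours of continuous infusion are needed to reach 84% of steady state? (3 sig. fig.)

k = ln 2 / 22.2 = 0.03122 hr⁻¹
f = 1 − e^(−kt)  ⇒  t = −ln(1 − f) / k
t = −ln(1 − 0.84) / 0.03122 = 1.833 / 0.03122 ≈ 58.7 hours

58.7 hours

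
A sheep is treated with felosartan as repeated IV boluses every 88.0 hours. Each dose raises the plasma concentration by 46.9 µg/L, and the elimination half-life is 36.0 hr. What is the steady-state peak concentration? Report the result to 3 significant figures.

k = ln 2 / 36.0 = 0.01925 hr⁻¹
Fraction remaining after one interval: e^(−kτ) = e^(−0.01925 × 88.0) = 0.1837
R = 1 / (1 − 0.1837) = 1.225
Css,max = 46.9 × 1.225 ≈ 57.5 µg/L

57.5 µg/L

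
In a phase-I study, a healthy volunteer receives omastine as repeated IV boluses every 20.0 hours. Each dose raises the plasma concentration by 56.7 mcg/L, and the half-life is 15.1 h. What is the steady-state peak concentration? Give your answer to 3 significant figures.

k = ln 2 / 15.1 = 0.04590 h⁻¹
Fraction remaining after one interval: e^(−kτ) = e^(−0.04590 × 20.0) = 0.3993
R = 1 / (1 − 0.3993) = 1.665
Css,max = 56.7 × 1.665 ≈ 94.4 mcg/L

94.4 mcg/L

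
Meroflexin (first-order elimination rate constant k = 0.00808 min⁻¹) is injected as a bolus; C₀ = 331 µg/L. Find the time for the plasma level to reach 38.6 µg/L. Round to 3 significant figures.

266 minutes

C(t) = C₀ e^(−kt)  ⇒  t = ln(C₀/C) / k
t = ln(331/38.6) / 0.008080 = 2.149 / 0.008080 ≈ 266 minutes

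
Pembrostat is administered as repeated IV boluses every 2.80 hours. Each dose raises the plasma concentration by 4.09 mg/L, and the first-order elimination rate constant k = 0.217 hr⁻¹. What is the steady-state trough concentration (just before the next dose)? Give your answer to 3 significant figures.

4.89 mg/L

Fraction remaining after one interval: e^(−kτ) = e^(−0.2170 × 2.80) = 0.5447
R = 1 / (1 − 0.5447) = 2.196
Css,max = 4.09 × 2.196 = 8.982 mg/L
Css,min = Css,max × e^(−kτ) = 8.982 × 0.5447 ≈ 4.89 mg/L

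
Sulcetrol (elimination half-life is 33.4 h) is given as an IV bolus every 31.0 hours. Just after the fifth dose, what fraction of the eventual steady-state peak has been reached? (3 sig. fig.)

k = ln 2 / 33.4 = 0.02075 h⁻¹
f_n = 1 − e^(−nkτ) = 1 − e^(−5 × 0.02075 × 31.0) = 1 − e^(−3.217) = 1 − 0.04009 ≈ 0.960

0.960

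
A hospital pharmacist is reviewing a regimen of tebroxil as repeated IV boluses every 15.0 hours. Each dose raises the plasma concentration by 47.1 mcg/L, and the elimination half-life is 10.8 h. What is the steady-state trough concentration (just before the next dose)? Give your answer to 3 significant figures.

29.1 mcg/L

k = ln 2 / 10.8 = 0.06418 h⁻¹
Fraction remaining after one interval: e^(−kτ) = e^(−0.06418 × 15.0) = 0.3819
R = 1 / (1 − 0.3819) = 1.618
Css,max = 47.1 × 1.618 = 76.20 mcg/L
Css,min = Css,max × e^(−kτ) = 76.20 × 0.3819 ≈ 29.1 mcg/L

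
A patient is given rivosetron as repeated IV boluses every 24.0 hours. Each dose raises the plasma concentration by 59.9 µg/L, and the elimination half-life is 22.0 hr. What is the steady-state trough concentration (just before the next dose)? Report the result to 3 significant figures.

53.0 µg/L

k = ln 2 / 22.0 = 0.03151 hr⁻¹
Fraction remaining after one interval: e^(−kτ) = e^(−0.03151 × 24.0) = 0.4695
R = 1 / (1 − 0.4695) = 1.885
Css,max = 59.9 × 1.885 = 112.9 µg/L
Css,min = Css,max × e^(−kτ) = 112.9 × 0.4695 ≈ 53.0 µg/L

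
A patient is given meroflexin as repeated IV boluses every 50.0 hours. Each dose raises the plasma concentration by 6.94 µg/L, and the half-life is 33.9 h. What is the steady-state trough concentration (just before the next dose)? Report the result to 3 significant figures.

3.90 µg/L

k = ln 2 / 33.9 = 0.02045 h⁻¹
Fraction remaining after one interval: e^(−kτ) = e^(−0.02045 × 50.0) = 0.3598
R = 1 / (1 − 0.3598) = 1.562
Css,max = 6.94 × 1.562 = 10.84 µg/L
Css,min = Css,max × e^(−kτ) = 10.84 × 0.3598 ≈ 3.90 µg/L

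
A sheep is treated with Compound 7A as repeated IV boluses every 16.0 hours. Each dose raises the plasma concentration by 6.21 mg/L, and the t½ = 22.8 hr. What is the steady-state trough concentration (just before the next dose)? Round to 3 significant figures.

9.91 mg/L

k = ln 2 / 22.8 = 0.03040 hr⁻¹
Fraction remaining after one interval: e^(−kτ) = e^(−0.03040 × 16.0) = 0.6148
R = 1 / (1 − 0.6148) = 2.596
Css,max = 6.21 × 2.596 = 16.12 mg/L
Css,min = Css,max × e^(−kτ) = 16.12 × 0.6148 ≈ 9.91 mg/L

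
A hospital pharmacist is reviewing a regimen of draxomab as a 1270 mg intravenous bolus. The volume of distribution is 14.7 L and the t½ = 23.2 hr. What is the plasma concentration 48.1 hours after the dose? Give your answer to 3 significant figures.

20.5 mg/L

C₀ = dose / V = 1270 / 14.7 = 86.39 mg/L
k = ln 2 / 23.2 = 0.02988 hr⁻¹
C(t) = C₀ e^(−kt) = 86.39 × e^(−0.02988 × 48.1) = 86.39 × e^(−1.437) = 86.39 × 0.2376 ≈ 20.5 mg/L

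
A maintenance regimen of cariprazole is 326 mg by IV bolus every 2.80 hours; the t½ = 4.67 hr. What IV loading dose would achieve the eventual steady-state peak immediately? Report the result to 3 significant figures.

k = ln 2 / 4.67 = 0.1484 hr⁻¹
Accumulation ratio R = 1 / (1 − e^(−kτ)) = 1 / (1 − e^(−0.1484×2.80)) = 1 / (1 − 0.6599) = 2.941
Loading dose = maintenance dose × R = 326 × 2.941 ≈ 959 mg

959 mg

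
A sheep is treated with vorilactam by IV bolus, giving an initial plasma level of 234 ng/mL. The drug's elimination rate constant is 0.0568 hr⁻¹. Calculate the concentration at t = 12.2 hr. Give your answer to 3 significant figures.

C(t) = C₀ e^(−kt) = 234 × e^(−0.05680 × 12.2) = 234 × e^(−0.6930) = 234 × 0.5001 ≈ 117 ng/mL

117 ng/mL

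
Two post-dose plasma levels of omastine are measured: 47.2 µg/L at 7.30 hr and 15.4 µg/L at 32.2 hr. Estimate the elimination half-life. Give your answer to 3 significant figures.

15.4 hours

k = ln(C₁/C₂) / (t₂ − t₁) = ln(47.2/15.4) / (32.2 − 7.30)
  = 1.120 / 24.90 = 0.04498 hr⁻¹
t½ = ln 2 / k = ln 2 / 0.04498 ≈ 15.4 hours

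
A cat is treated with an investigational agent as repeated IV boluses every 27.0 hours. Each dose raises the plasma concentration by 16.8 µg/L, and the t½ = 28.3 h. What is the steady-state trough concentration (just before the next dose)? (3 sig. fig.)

17.9 µg/L

k = ln 2 / 28.3 = 0.02449 h⁻¹
Fraction remaining after one interval: e^(−kτ) = e^(−0.02449 × 27.0) = 0.5162
R = 1 / (1 − 0.5162) = 2.067
Css,max = 16.8 × 2.067 = 34.72 µg/L
Css,min = Css,max × e^(−kτ) = 34.72 × 0.5162 ≈ 17.9 µg/L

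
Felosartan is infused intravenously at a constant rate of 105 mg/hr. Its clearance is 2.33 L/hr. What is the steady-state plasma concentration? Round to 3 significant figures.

45.1 µg/mL

Css = infusion rate / CL = 105 / 2.33 ≈ 45.1 µg/mL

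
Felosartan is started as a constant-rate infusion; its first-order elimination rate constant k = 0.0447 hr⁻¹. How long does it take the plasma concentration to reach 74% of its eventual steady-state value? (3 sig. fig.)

30.1 hours

f = 1 − e^(−kt)  ⇒  t = −ln(1 − f) / k
t = −ln(1 − 0.74) / 0.04470 = 1.347 / 0.04470 ≈ 30.1 hours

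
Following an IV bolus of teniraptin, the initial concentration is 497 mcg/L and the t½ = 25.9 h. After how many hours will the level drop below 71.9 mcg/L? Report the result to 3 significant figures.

72.2 hours

k = ln 2 / 25.9 = 0.02676 h⁻¹
C(t) = C₀ e^(−kt)  ⇒  t = ln(C₀/C) / k
t = ln(497/71.9) / 0.02676 = 1.933 / 0.02676 ≈ 72.2 hours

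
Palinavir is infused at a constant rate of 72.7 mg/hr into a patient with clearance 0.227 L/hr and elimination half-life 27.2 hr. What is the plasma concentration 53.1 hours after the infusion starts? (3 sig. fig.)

Css = rate / CL = 72.7 / 0.227 = 320.3 µg/mL
k = ln 2 / 27.2 = 0.02548 hr⁻¹
C(t) = Css (1 − e^(−kt)) = 320.3 × (1 − e^(−1.353)) = 320.3 × 0.7416 ≈ 238 µg/mL

238 µg/mL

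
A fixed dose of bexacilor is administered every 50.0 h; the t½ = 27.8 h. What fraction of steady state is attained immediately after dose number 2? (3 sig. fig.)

0.917

k = ln 2 / 27.8 = 0.02493 h⁻¹
f_n = 1 − e^(−nkτ) = 1 − e^(−2 × 0.02493 × 50.0) = 1 − e^(−2.493) = 1 − 0.08263 ≈ 0.917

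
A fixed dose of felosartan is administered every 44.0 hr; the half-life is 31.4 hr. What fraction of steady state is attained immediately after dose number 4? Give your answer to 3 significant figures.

0.979

k = ln 2 / 31.4 = 0.02207 hr⁻¹
f_n = 1 − e^(−nkτ) = 1 − e^(−4 × 0.02207 × 44.0) = 1 − e^(−3.885) = 1 − 0.02054 ≈ 0.979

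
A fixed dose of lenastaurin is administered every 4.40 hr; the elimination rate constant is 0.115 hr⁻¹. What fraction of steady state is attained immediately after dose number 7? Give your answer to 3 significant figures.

f_n = 1 − e^(−nkτ) = 1 − e^(−7 × 0.1150 × 4.40) = 1 − e^(−3.542) = 1 − 0.02896 ≈ 0.971

0.971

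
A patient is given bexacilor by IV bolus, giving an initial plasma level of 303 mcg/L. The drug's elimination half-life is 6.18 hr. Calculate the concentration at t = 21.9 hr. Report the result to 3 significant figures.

k = ln 2 / 6.18 = 0.1122 hr⁻¹
21.9 hr is 3.544 half-lives, so C = 303 × (1/2)^3.544 = 303 × 0.08575 ≈ 26.0 mcg/L

26.0 mcg/L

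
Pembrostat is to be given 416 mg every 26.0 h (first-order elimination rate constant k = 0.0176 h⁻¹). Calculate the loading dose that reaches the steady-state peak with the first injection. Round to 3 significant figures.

Accumulation ratio R = 1 / (1 − e^(−kτ)) = 1 / (1 − e^(−0.01760×26.0)) = 1 / (1 − 0.6328) = 2.723
Loading dose = maintenance dose × R = 416 × 2.723 ≈ 1130 mg

1130 mg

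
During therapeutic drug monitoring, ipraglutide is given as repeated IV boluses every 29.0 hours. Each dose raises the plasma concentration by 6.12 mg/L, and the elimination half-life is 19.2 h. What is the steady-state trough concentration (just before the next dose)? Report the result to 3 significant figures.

k = ln 2 / 19.2 = 0.03610 h⁻¹
Fraction remaining after one interval: e^(−kτ) = e^(−0.03610 × 29.0) = 0.3510
R = 1 / (1 − 0.3510) = 1.541
Css,max = 6.12 × 1.541 = 9.430 mg/L
Css,min = Css,max × e^(−kτ) = 9.430 × 0.3510 ≈ 3.31 mg/L

3.31 mg/L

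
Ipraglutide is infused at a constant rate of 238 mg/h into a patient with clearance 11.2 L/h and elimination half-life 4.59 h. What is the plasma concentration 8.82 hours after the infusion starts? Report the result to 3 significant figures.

15.6 µg/mL

Css = rate / CL = 238 / 11.2 = 21.25 µg/mL
k = ln 2 / 4.59 = 0.1510 h⁻¹
C(t) = Css (1 − e^(−kt)) = 21.25 × (1 − e^(−1.332)) = 21.25 × 0.7360 ≈ 15.6 µg/mL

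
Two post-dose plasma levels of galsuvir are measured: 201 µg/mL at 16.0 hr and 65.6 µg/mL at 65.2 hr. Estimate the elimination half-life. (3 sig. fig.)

k = ln(C₁/C₂) / (t₂ − t₁) = ln(201/65.6) / (65.2 − 16.0)
  = 1.120 / 49.20 = 0.02276 hr⁻¹
t½ = ln 2 / k = ln 2 / 0.02276 ≈ 30.5 hours

30.5 hours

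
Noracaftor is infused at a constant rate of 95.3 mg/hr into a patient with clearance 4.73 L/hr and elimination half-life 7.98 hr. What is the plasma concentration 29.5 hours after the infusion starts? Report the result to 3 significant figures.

Css = rate / CL = 95.3 / 4.73 = 20.15 µg/mL
k = ln 2 / 7.98 = 0.08686 hr⁻¹
C(t) = Css (1 − e^(−kt)) = 20.15 × (1 − e^(−2.562)) = 20.15 × 0.9229 ≈ 18.6 µg/mL

18.6 µg/mL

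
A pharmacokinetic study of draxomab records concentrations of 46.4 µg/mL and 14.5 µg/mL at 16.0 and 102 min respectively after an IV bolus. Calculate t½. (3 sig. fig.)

k = ln(C₁/C₂) / (t₂ − t₁) = ln(46.4/14.5) / (102 − 16.0)
  = 1.163 / 86.00 = 0.01353 min⁻¹
t½ = ln 2 / k = ln 2 / 0.01353 ≈ 51.2 minutes

51.2 minutes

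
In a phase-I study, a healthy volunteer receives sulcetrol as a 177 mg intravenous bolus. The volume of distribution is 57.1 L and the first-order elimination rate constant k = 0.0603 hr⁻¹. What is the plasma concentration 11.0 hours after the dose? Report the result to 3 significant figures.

C₀ = dose / V = 177 / 57.1 = 3.100 µg/mL
C(t) = C₀ e^(−kt) = 3.100 × e^(−0.06030 × 11.0) = 3.100 × e^(−0.6633) = 3.100 × 0.5151 ≈ 1.60 µg/mL

1.60 µg/mL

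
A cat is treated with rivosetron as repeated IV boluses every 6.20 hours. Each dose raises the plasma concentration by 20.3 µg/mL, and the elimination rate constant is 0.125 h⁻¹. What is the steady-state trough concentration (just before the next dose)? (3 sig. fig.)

Fraction remaining after one interval: e^(−kτ) = e^(−0.1250 × 6.20) = 0.4607
R = 1 / (1 − 0.4607) = 1.854
Css,max = 20.3 × 1.854 = 37.64 µg/mL
Css,min = Css,max × e^(−kτ) = 37.64 × 0.4607 ≈ 17.3 µg/mL

17.3 µg/mL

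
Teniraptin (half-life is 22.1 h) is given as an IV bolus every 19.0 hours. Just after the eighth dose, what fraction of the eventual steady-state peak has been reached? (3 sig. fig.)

0.991

k = ln 2 / 22.1 = 0.03136 h⁻¹
f_n = 1 − e^(−nkτ) = 1 − e^(−8 × 0.03136 × 19.0) = 1 − e^(−4.767) = 1 − 0.008503 ≈ 0.991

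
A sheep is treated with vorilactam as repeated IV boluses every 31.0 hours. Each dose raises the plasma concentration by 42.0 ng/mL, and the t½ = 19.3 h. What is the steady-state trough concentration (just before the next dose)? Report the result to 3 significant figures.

20.5 ng/mL

k = ln 2 / 19.3 = 0.03591 h⁻¹
Fraction remaining after one interval: e^(−kτ) = e^(−0.03591 × 31.0) = 0.3285
R = 1 / (1 − 0.3285) = 1.489
Css,max = 42.0 × 1.489 = 62.54 ng/mL
Css,min = Css,max × e^(−kτ) = 62.54 × 0.3285 ≈ 20.5 ng/mL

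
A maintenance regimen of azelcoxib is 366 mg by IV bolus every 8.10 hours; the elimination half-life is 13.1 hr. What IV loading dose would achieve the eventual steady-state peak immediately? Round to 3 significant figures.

k = ln 2 / 13.1 = 0.05291 hr⁻¹
Accumulation ratio R = 1 / (1 − e^(−kτ)) = 1 / (1 − e^(−0.05291×8.10)) = 1 / (1 − 0.6514) = 2.869
Loading dose = maintenance dose × R = 366 × 2.869 ≈ 1050 mg

1050 mg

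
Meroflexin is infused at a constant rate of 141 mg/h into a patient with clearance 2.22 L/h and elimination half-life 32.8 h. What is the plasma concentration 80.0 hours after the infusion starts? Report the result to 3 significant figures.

51.8 µg/mL

Css = rate / CL = 141 / 2.22 = 63.51 µg/mL
k = ln 2 / 32.8 = 0.02113 h⁻¹
C(t) = Css (1 − e^(−kt)) = 63.51 × (1 − e^(−1.691)) = 63.51 × 0.8156 ≈ 51.8 µg/mL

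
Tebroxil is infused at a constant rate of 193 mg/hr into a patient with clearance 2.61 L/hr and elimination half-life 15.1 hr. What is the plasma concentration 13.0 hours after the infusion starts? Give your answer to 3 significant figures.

33.2 µg/mL

Css = rate / CL = 193 / 2.61 = 73.95 µg/mL
k = ln 2 / 15.1 = 0.04590 hr⁻¹
C(t) = Css (1 − e^(−kt)) = 73.95 × (1 − e^(−0.5967)) = 73.95 × 0.4494 ≈ 33.2 µg/mL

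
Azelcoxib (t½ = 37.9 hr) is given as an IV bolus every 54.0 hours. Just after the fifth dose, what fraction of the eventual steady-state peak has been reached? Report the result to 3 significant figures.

k = ln 2 / 37.9 = 0.01829 hr⁻¹
f_n = 1 − e^(−nkτ) = 1 − e^(−5 × 0.01829 × 54.0) = 1 − e^(−4.938) = 1 − 0.007169 ≈ 0.993

0.993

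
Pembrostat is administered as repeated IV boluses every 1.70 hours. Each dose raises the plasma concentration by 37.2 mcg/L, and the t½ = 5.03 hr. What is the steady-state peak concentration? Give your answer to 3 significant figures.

k = ln 2 / 5.03 = 0.1378 hr⁻¹
Fraction remaining after one interval: e^(−kτ) = e^(−0.1378 × 1.70) = 0.7912
R = 1 / (1 − 0.7912) = 4.788
Css,max = 37.2 × 4.788 ≈ 178 mcg/L

178 mcg/L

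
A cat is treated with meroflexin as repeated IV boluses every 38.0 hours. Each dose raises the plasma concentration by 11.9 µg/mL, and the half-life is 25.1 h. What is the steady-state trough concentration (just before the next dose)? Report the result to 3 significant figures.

6.41 µg/mL

k = ln 2 / 25.1 = 0.02762 h⁻¹
Fraction remaining after one interval: e^(−kτ) = e^(−0.02762 × 38.0) = 0.3502
R = 1 / (1 − 0.3502) = 1.539
Css,max = 11.9 × 1.539 = 18.31 µg/mL
Css,min = Css,max × e^(−kτ) = 18.31 × 0.3502 ≈ 6.41 µg/mL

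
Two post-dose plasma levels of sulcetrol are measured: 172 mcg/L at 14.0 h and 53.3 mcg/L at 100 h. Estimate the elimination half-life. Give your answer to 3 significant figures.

k = ln(C₁/C₂) / (t₂ − t₁) = ln(172/53.3) / (100 − 14.0)
  = 1.172 / 86.00 = 0.01362 h⁻¹
t½ = ln 2 / k = ln 2 / 0.01362 ≈ 50.9 hours

50.9 hours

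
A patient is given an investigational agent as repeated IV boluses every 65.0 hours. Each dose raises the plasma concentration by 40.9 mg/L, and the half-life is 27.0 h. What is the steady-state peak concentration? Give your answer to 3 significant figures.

k = ln 2 / 27.0 = 0.02567 h⁻¹
Fraction remaining after one interval: e^(−kτ) = e^(−0.02567 × 65.0) = 0.1885
R = 1 / (1 − 0.1885) = 1.232
Css,max = 40.9 × 1.232 ≈ 50.4 mg/L

50.4 mg/L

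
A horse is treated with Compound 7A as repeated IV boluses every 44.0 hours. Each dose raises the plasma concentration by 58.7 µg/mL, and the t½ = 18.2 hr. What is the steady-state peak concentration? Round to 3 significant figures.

72.2 µg/mL

k = ln 2 / 18.2 = 0.03809 hr⁻¹
Fraction remaining after one interval: e^(−kτ) = e^(−0.03809 × 44.0) = 0.1872
R = 1 / (1 − 0.1872) = 1.230
Css,max = 58.7 × 1.230 ≈ 72.2 µg/mL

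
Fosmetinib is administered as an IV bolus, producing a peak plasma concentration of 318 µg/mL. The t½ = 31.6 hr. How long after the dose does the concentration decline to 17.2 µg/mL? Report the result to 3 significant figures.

133 hours

k = ln 2 / 31.6 = 0.02194 hr⁻¹
C(t) = C₀ e^(−kt)  ⇒  t = ln(C₀/C) / k
t = ln(318/17.2) / 0.02194 = 2.917 / 0.02194 ≈ 133 hours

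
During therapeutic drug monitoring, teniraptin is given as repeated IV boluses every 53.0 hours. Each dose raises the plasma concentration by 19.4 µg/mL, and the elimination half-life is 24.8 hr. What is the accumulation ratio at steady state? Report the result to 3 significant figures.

1.29

k = ln 2 / 24.8 = 0.02795 hr⁻¹
Fraction remaining after one interval: e^(−kτ) = e^(−0.02795 × 53.0) = 0.2273
R = 1 / (1 − 0.2273) = 1 / 0.7727 ≈ 1.29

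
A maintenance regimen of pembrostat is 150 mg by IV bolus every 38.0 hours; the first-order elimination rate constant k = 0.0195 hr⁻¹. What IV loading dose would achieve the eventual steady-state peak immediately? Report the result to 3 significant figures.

287 mg

Accumulation ratio R = 1 / (1 − e^(−kτ)) = 1 / (1 − e^(−0.01950×38.0)) = 1 / (1 − 0.4766) = 1.911
Loading dose = maintenance dose × R = 150 × 1.911 ≈ 287 mg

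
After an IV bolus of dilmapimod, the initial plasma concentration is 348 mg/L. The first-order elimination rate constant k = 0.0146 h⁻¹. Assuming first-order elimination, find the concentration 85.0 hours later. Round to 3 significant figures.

101 mg/L

C(t) = C₀ e^(−kt) = 348 × e^(−0.01460 × 85.0) = 348 × e^(−1.241) = 348 × 0.2891 ≈ 101 mg/L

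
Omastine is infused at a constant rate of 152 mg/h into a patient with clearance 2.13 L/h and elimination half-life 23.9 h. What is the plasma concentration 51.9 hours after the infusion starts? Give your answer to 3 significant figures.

55.5 µg/mL

Css = rate / CL = 152 / 2.13 = 71.36 µg/mL
k = ln 2 / 23.9 = 0.02900 h⁻¹
C(t) = Css (1 − e^(−kt)) = 71.36 × (1 − e^(−1.505)) = 71.36 × 0.7780 ≈ 55.5 µg/mL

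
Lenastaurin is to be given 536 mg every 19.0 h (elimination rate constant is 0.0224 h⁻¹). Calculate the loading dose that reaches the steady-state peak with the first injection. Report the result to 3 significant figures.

1550 mg

Accumulation ratio R = 1 / (1 − e^(−kτ)) = 1 / (1 − e^(−0.02240×19.0)) = 1 / (1 − 0.6534) = 2.885
Loading dose = maintenance dose × R = 536 × 2.885 ≈ 1550 mg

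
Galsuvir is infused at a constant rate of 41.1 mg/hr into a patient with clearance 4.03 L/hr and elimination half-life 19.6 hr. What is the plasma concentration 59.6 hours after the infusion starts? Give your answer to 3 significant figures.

Css = rate / CL = 41.1 / 4.03 = 10.20 mg/L
k = ln 2 / 19.6 = 0.03536 hr⁻¹
C(t) = Css (1 − e^(−kt)) = 10.20 × (1 − e^(−2.108)) = 10.20 × 0.8785 ≈ 8.96 mg/L

8.96 mg/L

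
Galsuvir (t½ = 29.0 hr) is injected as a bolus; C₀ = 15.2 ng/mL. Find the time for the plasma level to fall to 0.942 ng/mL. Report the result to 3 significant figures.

116 hours

k = ln 2 / 29.0 = 0.02390 hr⁻¹
C(t) = C₀ e^(−kt)  ⇒  t = ln(C₀/C) / k
t = ln(15.2/0.942) / 0.02390 = 2.781 / 0.02390 ≈ 116 hours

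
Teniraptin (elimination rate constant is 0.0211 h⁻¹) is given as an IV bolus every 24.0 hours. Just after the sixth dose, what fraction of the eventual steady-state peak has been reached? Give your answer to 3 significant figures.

0.952

f_n = 1 − e^(−nkτ) = 1 − e^(−6 × 0.02110 × 24.0) = 1 − e^(−3.038) = 1 − 0.04791 ≈ 0.952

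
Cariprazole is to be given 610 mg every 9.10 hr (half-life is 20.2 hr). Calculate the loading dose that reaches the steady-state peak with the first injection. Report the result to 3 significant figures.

2270 mg

k = ln 2 / 20.2 = 0.03431 hr⁻¹
Accumulation ratio R = 1 / (1 − e^(−kτ)) = 1 / (1 − e^(−0.03431×9.10)) = 1 / (1 − 0.7318) = 3.728
Loading dose = maintenance dose × R = 610 × 3.728 ≈ 2270 mg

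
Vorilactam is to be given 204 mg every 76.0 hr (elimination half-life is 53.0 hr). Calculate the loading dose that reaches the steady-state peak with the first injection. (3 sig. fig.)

k = ln 2 / 53.0 = 0.01308 hr⁻¹
Accumulation ratio R = 1 / (1 − e^(−kτ)) = 1 / (1 − e^(−0.01308×76.0)) = 1 / (1 − 0.3701) = 1.588
Loading dose = maintenance dose × R = 204 × 1.588 ≈ 324 mg

324 mg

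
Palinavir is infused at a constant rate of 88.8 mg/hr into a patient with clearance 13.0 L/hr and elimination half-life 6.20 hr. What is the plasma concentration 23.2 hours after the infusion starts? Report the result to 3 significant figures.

6.32 mg/L

Css = rate / CL = 88.8 / 13.0 = 6.831 mg/L
k = ln 2 / 6.20 = 0.1118 hr⁻¹
C(t) = Css (1 − e^(−kt)) = 6.831 × (1 − e^(−2.594)) = 6.831 × 0.9253 ≈ 6.32 mg/L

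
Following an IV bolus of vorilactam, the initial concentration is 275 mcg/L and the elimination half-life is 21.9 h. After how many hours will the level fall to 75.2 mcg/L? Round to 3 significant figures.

k = ln 2 / 21.9 = 0.03165 h⁻¹
C(t) = C₀ e^(−kt)  ⇒  t = ln(C₀/C) / k
t = ln(275/75.2) / 0.03165 = 1.297 / 0.03165 ≈ 41.0 hours

41.0 hours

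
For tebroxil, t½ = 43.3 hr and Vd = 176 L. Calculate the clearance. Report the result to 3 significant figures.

k = ln 2 / t½ = ln 2 / 43.3 = 0.01601 hr⁻¹
CL = k · V = 0.01601 × 176 ≈ 2.82 L/hr

2.82 L/hr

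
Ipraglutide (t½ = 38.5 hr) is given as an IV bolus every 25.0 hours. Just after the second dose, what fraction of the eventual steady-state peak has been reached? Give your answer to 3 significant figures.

0.594

k = ln 2 / 38.5 = 0.01800 hr⁻¹
f_n = 1 − e^(−nkτ) = 1 − e^(−2 × 0.01800 × 25.0) = 1 − e^(−0.9002) = 1 − 0.4065 ≈ 0.594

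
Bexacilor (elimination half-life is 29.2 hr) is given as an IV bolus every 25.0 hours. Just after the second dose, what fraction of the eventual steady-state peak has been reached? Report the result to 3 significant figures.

0.695

k = ln 2 / 29.2 = 0.02374 hr⁻¹
f_n = 1 − e^(−nkτ) = 1 − e^(−2 × 0.02374 × 25.0) = 1 − e^(−1.187) = 1 − 0.3052 ≈ 0.695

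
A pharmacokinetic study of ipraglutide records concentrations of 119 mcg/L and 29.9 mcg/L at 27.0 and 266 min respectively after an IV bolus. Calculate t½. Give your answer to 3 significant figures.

120 minutes

k = ln(C₁/C₂) / (t₂ − t₁) = ln(119/29.9) / (266 − 27.0)
  = 1.381 / 239.0 = 0.005779 min⁻¹
t½ = ln 2 / k = ln 2 / 0.005779 ≈ 120 minutes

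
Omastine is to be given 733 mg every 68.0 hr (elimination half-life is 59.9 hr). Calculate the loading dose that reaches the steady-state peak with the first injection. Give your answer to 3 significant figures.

k = ln 2 / 59.9 = 0.01157 hr⁻¹
Accumulation ratio R = 1 / (1 − e^(−kτ)) = 1 / (1 − e^(−0.01157×68.0)) = 1 / (1 − 0.4553) = 1.836
Loading dose = maintenance dose × R = 733 × 1.836 ≈ 1350 mg

1350 mg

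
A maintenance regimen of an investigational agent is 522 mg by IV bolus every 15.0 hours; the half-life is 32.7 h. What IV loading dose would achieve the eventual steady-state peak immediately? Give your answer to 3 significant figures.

k = ln 2 / 32.7 = 0.02120 h⁻¹
Accumulation ratio R = 1 / (1 − e^(−kτ)) = 1 / (1 − e^(−0.02120×15.0)) = 1 / (1 − 0.7276) = 3.672
Loading dose = maintenance dose × R = 522 × 3.672 ≈ 1920 mg

1920 mg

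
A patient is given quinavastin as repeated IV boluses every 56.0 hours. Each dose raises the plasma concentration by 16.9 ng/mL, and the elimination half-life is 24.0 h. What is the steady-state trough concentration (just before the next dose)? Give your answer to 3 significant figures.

k = ln 2 / 24.0 = 0.02888 h⁻¹
Fraction remaining after one interval: e^(−kτ) = e^(−0.02888 × 56.0) = 0.1984
R = 1 / (1 − 0.1984) = 1.248
Css,max = 16.9 × 1.248 = 21.08 ng/mL
Css,min = Css,max × e^(−kτ) = 21.08 × 0.1984 ≈ 4.18 ng/mL

4.18 ng/mL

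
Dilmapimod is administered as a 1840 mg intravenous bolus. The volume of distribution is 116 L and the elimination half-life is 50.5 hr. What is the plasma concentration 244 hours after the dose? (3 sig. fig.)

0.557 µg/mL

C₀ = dose / V = 1840 / 116 = 15.86 µg/mL
k = ln 2 / 50.5 = 0.01373 hr⁻¹
C(t) = C₀ e^(−kt) = 15.86 × e^(−0.01373 × 244) = 15.86 × e^(−3.349) = 15.86 × 0.03512 ≈ 0.557 µg/mL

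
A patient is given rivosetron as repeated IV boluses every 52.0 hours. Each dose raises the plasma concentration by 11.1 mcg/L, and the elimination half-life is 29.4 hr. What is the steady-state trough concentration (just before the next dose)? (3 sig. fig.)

4.61 mcg/L

k = ln 2 / 29.4 = 0.02358 hr⁻¹
Fraction remaining after one interval: e^(−kτ) = e^(−0.02358 × 52.0) = 0.2935
R = 1 / (1 − 0.2935) = 1.415
Css,max = 11.1 × 1.415 = 15.71 mcg/L
Css,min = Css,max × e^(−kτ) = 15.71 × 0.2935 ≈ 4.61 mcg/L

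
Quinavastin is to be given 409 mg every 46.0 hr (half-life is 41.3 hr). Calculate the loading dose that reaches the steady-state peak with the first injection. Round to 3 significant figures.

760 mg

k = ln 2 / 41.3 = 0.01678 hr⁻¹
Accumulation ratio R = 1 / (1 − e^(−kτ)) = 1 / (1 − e^(−0.01678×46.0)) = 1 / (1 − 0.4621) = 1.859
Loading dose = maintenance dose × R = 409 × 1.859 ≈ 760 mg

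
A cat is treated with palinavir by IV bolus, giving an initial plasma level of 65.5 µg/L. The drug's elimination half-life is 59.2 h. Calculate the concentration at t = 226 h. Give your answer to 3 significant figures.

4.65 µg/L

k = ln 2 / 59.2 = 0.01171 h⁻¹
226 h is 3.818 half-lives, so C = 65.5 × (1/2)^3.818 = 65.5 × 0.07092 ≈ 4.65 µg/L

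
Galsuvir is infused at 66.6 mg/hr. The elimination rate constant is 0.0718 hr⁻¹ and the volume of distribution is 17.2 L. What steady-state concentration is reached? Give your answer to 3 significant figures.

53.9 mg/L

CL = k · V = 0.0718 × 17.2 = 1.235 L/hr
Css = rate / CL = 66.6 / 1.235 ≈ 53.9 mg/L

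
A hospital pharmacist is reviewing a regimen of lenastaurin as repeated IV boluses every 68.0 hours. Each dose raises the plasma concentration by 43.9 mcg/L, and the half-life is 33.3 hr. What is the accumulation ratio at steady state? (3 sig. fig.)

1.32

k = ln 2 / 33.3 = 0.02082 hr⁻¹
Fraction remaining after one interval: e^(−kτ) = e^(−0.02082 × 68.0) = 0.2428
R = 1 / (1 − 0.2428) = 1 / 0.7572 ≈ 1.32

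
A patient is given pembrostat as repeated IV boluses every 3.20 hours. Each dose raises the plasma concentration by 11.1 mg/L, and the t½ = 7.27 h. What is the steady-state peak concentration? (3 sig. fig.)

k = ln 2 / 7.27 = 0.09534 h⁻¹
Fraction remaining after one interval: e^(−kτ) = e^(−0.09534 × 3.20) = 0.7371
R = 1 / (1 − 0.7371) = 3.803
Css,max = 11.1 × 3.803 ≈ 42.2 mg/L

42.2 mg/L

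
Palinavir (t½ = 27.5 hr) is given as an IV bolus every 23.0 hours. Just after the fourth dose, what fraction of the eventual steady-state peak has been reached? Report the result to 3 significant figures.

0.902

k = ln 2 / 27.5 = 0.02521 hr⁻¹
f_n = 1 − e^(−nkτ) = 1 − e^(−4 × 0.02521 × 23.0) = 1 − e^(−2.319) = 1 − 0.09838 ≈ 0.902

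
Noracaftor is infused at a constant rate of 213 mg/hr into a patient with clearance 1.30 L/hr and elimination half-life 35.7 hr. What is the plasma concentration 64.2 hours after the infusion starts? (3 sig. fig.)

117 mg/L

Css = rate / CL = 213 / 1.30 = 163.8 mg/L
k = ln 2 / 35.7 = 0.01942 hr⁻¹
C(t) = Css (1 − e^(−kt)) = 163.8 × (1 − e^(−1.246)) = 163.8 × 0.7125 ≈ 117 mg/L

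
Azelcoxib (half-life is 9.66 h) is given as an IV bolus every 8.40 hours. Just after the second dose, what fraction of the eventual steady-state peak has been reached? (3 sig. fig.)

k = ln 2 / 9.66 = 0.07175 h⁻¹
f_n = 1 − e^(−nkτ) = 1 − e^(−2 × 0.07175 × 8.40) = 1 − e^(−1.205) = 1 − 0.2996 ≈ 0.700

0.700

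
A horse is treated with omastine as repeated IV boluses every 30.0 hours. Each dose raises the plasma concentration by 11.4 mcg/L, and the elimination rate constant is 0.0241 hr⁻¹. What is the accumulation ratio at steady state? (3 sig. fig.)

Fraction remaining after one interval: e^(−kτ) = e^(−0.02410 × 30.0) = 0.4853
R = 1 / (1 − 0.4853) = 1 / 0.5147 ≈ 1.94

1.94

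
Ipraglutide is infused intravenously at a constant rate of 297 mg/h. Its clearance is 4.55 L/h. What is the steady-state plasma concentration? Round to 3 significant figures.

Css = infusion rate / CL = 297 / 4.55 ≈ 65.3 mg/L

65.3 mg/L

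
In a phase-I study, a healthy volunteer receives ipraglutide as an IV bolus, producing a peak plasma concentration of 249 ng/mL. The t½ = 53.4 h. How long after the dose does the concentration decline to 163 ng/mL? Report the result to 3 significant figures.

32.6 hours

k = ln 2 / 53.4 = 0.01298 h⁻¹
C(t) = C₀ e^(−kt)  ⇒  t = ln(C₀/C) / k
t = ln(249/163) / 0.01298 = 0.4237 / 0.01298 ≈ 32.6 hours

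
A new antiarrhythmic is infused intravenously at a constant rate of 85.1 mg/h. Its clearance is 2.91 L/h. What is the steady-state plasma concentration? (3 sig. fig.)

Css = infusion rate / CL = 85.1 / 2.91 ≈ 29.2 mg/L

29.2 mg/L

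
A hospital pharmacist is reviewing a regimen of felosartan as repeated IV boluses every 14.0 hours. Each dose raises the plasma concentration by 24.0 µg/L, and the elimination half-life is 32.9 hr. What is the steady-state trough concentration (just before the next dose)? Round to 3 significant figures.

70.0 µg/L

k = ln 2 / 32.9 = 0.02107 hr⁻¹
Fraction remaining after one interval: e^(−kτ) = e^(−0.02107 × 14.0) = 0.7446
R = 1 / (1 − 0.7446) = 3.915
Css,max = 24.0 × 3.915 = 93.96 µg/L
Css,min = Css,max × e^(−kτ) = 93.96 × 0.7446 ≈ 70.0 µg/L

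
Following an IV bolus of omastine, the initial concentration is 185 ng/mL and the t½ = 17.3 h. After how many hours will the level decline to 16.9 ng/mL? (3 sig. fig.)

59.7 hours

k = ln 2 / 17.3 = 0.04007 h⁻¹
C(t) = C₀ e^(−kt)  ⇒  t = ln(C₀/C) / k
t = ln(185/16.9) / 0.04007 = 2.393 / 0.04007 ≈ 59.7 hours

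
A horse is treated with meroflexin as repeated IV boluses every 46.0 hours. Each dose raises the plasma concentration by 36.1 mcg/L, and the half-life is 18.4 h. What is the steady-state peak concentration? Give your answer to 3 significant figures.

43.9 mcg/L

k = ln 2 / 18.4 = 0.03767 h⁻¹
Fraction remaining after one interval: e^(−kτ) = e^(−0.03767 × 46.0) = 0.1768
R = 1 / (1 − 0.1768) = 1.215
Css,max = 36.1 × 1.215 ≈ 43.9 mcg/L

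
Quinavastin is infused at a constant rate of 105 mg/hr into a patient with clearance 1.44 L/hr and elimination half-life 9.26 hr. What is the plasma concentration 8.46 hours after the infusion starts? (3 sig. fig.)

34.2 µg/mL

Css = rate / CL = 105 / 1.44 = 72.92 µg/mL
k = ln 2 / 9.26 = 0.07485 hr⁻¹
C(t) = Css (1 − e^(−kt)) = 72.92 × (1 − e^(−0.6333)) = 72.92 × 0.4691 ≈ 34.2 µg/mL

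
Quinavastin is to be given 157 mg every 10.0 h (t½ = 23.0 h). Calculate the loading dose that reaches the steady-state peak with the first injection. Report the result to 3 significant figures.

k = ln 2 / 23.0 = 0.03014 h⁻¹
Accumulation ratio R = 1 / (1 − e^(−kτ)) = 1 / (1 − e^(−0.03014×10.0)) = 1 / (1 − 0.7398) = 3.843
Loading dose = maintenance dose × R = 157 × 3.843 ≈ 603 mg

603 mg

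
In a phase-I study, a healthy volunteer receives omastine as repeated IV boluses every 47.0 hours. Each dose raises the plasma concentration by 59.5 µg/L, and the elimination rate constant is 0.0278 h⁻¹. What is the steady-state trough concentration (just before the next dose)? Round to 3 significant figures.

Fraction remaining after one interval: e^(−kτ) = e^(−0.02780 × 47.0) = 0.2707
R = 1 / (1 − 0.2707) = 1.371
Css,max = 59.5 × 1.371 = 81.59 µg/L
Css,min = Css,max × e^(−kτ) = 81.59 × 0.2707 ≈ 22.1 µg/L

22.1 µg/L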